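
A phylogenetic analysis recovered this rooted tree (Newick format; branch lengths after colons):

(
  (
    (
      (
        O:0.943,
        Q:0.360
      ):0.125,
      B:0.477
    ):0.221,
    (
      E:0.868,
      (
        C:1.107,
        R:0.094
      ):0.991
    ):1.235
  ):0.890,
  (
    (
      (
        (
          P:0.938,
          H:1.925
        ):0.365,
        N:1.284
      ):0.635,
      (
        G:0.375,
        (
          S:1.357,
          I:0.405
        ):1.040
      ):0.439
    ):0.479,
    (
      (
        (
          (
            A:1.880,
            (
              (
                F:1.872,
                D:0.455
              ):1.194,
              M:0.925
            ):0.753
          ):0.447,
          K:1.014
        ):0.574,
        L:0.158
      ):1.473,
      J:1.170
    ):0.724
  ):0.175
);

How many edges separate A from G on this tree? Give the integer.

8

The MRCA of A and G is the node subtending ((((P,H),N),(G,(S,I))),((((A,((F,D),M)),K),L),J)).
From A up to that node: 5 branches. From G up to the same node: 3 branches. Total: 5 + 3 = 8.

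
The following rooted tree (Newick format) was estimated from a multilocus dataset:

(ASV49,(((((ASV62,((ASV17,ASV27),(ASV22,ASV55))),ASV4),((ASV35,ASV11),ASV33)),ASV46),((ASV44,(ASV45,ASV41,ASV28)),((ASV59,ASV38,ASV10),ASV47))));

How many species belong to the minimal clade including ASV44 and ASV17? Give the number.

The MRCA of ASV44 and ASV17 is the node subtending (((((ASV62,((ASV17,ASV27),(ASV22,ASV55))),ASV4),((ASV35,ASV11),ASV33)),ASV46),((ASV44,(ASV45,ASV41,ASV28)),((ASV59,ASV38,ASV10),ASV47))).
That clade contains 18 terminal taxa: ASV10, ASV11, ASV17, ASV22, ASV27, ASV28, ASV33, ASV35, ASV38, ASV4, ASV41, ASV44, ASV45, ASV46, ASV47, ASV55, ASV59, ASV62.

18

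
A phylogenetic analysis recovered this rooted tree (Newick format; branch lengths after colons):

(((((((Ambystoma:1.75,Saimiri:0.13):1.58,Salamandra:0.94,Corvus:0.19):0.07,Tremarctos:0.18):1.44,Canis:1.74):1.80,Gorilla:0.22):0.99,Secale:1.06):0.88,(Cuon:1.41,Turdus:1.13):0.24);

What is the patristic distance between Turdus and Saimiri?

8.26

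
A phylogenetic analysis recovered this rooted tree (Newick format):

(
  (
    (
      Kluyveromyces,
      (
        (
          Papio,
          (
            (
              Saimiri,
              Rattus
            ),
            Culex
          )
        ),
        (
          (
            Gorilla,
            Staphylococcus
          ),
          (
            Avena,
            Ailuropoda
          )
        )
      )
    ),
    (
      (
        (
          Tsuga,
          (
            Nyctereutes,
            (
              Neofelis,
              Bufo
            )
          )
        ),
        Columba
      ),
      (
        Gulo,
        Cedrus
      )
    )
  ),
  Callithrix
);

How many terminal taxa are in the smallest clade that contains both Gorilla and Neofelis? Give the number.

16

The MRCA of Gorilla and Neofelis is the node subtending ((Kluyveromyces,((Papio,((Saimiri,Rattus),Culex)),((Gorilla,Staphylococcus),(Avena,Ailuropoda)))),(((Tsuga,(Nyctereutes,(Neofelis,Bufo))),Columba),(Gulo,Cedrus))).
That clade contains 16 terminal taxa: Ailuropoda, Avena, Bufo, Cedrus, Columba, Culex, Gorilla, Gulo, Kluyveromyces, Neofelis, Nyctereutes, Papio, Rattus, Saimiri, Staphylococcus, Tsuga.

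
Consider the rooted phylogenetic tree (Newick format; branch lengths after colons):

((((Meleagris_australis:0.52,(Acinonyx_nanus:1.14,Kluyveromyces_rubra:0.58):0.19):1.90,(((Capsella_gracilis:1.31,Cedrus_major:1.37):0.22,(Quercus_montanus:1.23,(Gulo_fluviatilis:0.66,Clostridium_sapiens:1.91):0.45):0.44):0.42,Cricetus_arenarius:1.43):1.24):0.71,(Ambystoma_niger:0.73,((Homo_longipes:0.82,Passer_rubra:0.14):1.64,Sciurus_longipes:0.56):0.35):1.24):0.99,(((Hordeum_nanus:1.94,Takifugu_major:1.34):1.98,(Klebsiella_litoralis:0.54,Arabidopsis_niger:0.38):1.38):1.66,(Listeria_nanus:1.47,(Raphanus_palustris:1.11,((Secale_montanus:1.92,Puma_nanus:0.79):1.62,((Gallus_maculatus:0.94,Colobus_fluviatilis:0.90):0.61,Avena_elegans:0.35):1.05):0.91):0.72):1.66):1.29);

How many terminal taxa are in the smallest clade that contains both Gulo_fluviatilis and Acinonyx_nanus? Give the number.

9

The MRCA of Gulo_fluviatilis and Acinonyx_nanus is the node subtending ((Meleagris_australis,(Acinonyx_nanus,Kluyveromyces_rubra)),(((Capsella_gracilis,Cedrus_major),(Quercus_montanus,(Gulo_fluviatilis,Clostridium_sapiens))),Cricetus_arenarius)).
That clade contains 9 terminal taxa: Acinonyx_nanus, Capsella_gracilis, Cedrus_major, Clostridium_sapiens, Cricetus_arenarius, Gulo_fluviatilis, Kluyveromyces_rubra, Meleagris_australis, Quercus_montanus.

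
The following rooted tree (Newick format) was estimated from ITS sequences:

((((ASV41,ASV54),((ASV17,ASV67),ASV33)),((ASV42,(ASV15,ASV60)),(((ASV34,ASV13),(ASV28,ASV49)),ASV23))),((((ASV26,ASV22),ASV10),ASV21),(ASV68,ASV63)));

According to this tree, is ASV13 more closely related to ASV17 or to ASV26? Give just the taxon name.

ASV17

The MRCA of ASV13 and ASV17 subtends (((ASV41,ASV54),((ASV17,ASV67),ASV33)),((ASV42,(ASV15,ASV60)),(((ASV34,ASV13),(ASV28,ASV49)),ASV23))) (13 taxa).
The MRCA of ASV13 and ASV26 is the root, subtending the entire tree (19 taxa).
The first is nested inside the second, so ASV13 shares a more recent common ancestor with ASV17.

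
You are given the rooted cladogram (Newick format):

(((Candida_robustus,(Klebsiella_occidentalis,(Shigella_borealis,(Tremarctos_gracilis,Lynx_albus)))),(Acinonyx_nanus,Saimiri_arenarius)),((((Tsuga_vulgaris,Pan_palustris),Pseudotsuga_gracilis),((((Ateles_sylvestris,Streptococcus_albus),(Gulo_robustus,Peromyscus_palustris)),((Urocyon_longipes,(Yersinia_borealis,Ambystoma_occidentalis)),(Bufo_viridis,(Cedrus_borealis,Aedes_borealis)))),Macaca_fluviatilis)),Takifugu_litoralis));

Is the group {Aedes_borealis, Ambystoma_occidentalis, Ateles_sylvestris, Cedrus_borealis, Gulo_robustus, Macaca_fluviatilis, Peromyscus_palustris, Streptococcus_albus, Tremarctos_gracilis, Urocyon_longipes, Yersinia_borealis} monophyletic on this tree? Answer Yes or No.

No

The MRCA of the listed taxa is the root, so the smallest clade containing them is the whole tree.
That clade also contains Acinonyx_nanus, Bufo_viridis, Candida_robustus, Klebsiella_occidentalis, Lynx_albus, Pan_palustris, Pseudotsuga_gracilis, Saimiri_arenarius, Shigella_borealis, Takifugu_litoralis, Tsuga_vulgaris, which are not in the proposed group, so the group is not monophyletic.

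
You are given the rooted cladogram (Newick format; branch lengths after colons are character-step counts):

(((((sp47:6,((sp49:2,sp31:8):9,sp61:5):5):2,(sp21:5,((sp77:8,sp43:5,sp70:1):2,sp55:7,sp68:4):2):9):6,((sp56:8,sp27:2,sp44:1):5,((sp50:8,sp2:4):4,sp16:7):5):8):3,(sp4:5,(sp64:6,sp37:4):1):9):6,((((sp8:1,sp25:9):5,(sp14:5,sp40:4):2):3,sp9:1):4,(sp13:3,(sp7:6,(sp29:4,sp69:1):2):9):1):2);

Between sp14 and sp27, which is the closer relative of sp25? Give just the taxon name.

sp14

The MRCA of sp25 and sp14 subtends ((sp8,sp25),(sp14,sp40)) (4 taxa).
The MRCA of sp25 and sp27 is the root, subtending the entire tree (28 taxa).
The first is nested inside the second, so sp25 shares a more recent common ancestor with sp14.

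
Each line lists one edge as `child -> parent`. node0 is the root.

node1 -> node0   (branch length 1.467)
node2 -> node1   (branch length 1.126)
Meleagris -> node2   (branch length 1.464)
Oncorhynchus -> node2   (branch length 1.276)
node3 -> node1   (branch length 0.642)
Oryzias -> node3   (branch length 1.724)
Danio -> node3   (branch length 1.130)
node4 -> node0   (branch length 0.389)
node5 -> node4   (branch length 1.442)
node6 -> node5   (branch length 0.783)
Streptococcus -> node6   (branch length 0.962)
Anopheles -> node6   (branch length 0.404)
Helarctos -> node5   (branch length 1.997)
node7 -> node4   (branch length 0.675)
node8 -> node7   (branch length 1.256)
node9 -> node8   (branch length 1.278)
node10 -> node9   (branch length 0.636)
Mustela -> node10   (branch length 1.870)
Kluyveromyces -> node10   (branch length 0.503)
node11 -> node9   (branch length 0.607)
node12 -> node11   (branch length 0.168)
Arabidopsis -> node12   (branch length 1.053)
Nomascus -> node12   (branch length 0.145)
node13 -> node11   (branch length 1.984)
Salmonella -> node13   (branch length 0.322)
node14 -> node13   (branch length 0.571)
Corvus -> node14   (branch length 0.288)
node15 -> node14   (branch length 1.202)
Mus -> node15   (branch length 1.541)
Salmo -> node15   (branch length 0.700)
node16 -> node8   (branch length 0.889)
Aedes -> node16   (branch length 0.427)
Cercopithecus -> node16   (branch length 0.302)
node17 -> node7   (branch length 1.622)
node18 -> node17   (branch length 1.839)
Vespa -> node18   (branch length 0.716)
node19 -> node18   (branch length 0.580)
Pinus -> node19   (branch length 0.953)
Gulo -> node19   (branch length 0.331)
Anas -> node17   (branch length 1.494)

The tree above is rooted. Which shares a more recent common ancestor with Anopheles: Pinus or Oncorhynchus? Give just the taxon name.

Pinus

The MRCA of Anopheles and Pinus subtends (((Streptococcus,Anopheles),Helarctos),((((Mustela,Kluyveromyces),((Arabidopsis,Nomascus),(Salmonella,(Corvus,(Mus,Salmo))))),(Aedes,Cercopithecus)),((Vespa,(Pinus,Gulo)),Anas))) (17 taxa).
The MRCA of Anopheles and Oncorhynchus is the root, subtending the entire tree (21 taxa).
The first is nested inside the second, so Anopheles shares a more recent common ancestor with Pinus.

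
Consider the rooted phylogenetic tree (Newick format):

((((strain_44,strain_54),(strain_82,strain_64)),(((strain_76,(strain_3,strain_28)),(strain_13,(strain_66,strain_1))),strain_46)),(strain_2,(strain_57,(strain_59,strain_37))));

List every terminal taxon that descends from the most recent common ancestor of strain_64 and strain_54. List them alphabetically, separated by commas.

Tracing strain_64: it sits inside (strain_82,strain_64).
Tracing strain_54: it sits inside (strain_44,strain_54).
The smallest clade enclosing both is ((strain_44,strain_54),(strain_82,strain_64)); the answer is its 4 terminal taxa in alphabetical order.

strain_44, strain_54, strain_64, strain_82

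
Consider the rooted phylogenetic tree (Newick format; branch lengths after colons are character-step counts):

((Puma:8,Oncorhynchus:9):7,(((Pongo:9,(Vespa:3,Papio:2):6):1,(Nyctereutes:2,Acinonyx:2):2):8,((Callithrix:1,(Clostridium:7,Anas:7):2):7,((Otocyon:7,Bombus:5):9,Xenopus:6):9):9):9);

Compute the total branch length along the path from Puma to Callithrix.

The path runs Puma → … → MRCA → … → Callithrix; the MRCA is the root of the tree.
Branch lengths along that path: 8 + 7 + 9 + 9 + 7 + 1 = 41.

41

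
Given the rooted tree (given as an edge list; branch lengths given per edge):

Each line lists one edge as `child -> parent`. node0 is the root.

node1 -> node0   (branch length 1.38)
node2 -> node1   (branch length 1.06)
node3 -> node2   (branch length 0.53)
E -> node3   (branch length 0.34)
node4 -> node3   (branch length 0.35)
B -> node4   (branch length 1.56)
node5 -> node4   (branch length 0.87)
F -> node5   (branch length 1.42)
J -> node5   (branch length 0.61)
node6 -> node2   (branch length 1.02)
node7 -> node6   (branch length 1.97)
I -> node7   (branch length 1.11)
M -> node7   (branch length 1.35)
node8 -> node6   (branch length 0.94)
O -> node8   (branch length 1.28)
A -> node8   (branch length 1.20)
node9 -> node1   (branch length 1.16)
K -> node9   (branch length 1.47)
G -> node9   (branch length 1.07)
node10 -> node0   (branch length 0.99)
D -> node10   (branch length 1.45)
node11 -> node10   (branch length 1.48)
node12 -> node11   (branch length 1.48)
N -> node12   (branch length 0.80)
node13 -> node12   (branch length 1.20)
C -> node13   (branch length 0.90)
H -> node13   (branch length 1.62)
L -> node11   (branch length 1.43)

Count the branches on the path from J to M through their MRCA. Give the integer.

The MRCA of J and M is the node subtending ((E,(B,(F,J))),((I,M),(O,A))).
From J up to that node: 4 branches. From M up to the same node: 3 branches. Total: 4 + 3 = 7.

7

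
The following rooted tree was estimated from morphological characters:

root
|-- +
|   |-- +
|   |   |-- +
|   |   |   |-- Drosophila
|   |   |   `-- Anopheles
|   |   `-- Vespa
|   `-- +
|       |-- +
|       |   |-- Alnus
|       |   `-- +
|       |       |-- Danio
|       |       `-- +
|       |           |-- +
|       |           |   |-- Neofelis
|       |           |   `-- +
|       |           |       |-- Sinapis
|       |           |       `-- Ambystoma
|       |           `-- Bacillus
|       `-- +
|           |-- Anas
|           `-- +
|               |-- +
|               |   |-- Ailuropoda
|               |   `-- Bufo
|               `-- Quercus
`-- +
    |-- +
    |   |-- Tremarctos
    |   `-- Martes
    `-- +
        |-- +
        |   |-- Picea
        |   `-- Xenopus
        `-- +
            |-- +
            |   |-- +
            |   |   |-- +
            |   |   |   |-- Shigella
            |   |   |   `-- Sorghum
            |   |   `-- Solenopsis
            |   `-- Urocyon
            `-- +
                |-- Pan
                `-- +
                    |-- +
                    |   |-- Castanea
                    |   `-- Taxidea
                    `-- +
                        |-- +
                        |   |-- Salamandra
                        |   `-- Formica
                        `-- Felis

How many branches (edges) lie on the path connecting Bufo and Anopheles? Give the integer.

The MRCA of Bufo and Anopheles is the node subtending (((Drosophila,Anopheles),Vespa),((Alnus,(Danio,((Neofelis,(Sinapis,Ambystoma)),Bacillus))),(Anas,((Ailuropoda,Bufo),Quercus)))).
From Bufo up to that node: 5 branches. From Anopheles up to the same node: 3 branches. Total: 5 + 3 = 8.

8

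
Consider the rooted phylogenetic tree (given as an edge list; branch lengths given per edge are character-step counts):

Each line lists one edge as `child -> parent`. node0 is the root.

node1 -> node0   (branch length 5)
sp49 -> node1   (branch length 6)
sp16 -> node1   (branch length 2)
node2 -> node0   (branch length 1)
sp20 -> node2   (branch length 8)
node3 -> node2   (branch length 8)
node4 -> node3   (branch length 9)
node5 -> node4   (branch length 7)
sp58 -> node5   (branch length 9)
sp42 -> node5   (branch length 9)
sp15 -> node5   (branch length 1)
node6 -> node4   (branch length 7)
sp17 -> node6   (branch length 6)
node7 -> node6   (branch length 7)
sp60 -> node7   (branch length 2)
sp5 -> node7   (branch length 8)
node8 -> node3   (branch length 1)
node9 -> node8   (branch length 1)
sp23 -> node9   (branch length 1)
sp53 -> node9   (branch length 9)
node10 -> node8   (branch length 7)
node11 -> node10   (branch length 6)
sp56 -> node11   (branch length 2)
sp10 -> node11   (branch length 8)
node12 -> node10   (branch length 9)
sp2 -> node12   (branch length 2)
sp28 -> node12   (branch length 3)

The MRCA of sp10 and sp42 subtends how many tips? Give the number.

12

The MRCA of sp10 and sp42 is the node subtending (((sp58,sp42,sp15),(sp17,(sp60,sp5))),((sp23,sp53),((sp56,sp10),(sp2,sp28)))).
That clade contains 12 terminal taxa: sp10, sp15, sp17, sp2, sp23, sp28, sp42, sp5, sp53, sp56, sp58, sp60.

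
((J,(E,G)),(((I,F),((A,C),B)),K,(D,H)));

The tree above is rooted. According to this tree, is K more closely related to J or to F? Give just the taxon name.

F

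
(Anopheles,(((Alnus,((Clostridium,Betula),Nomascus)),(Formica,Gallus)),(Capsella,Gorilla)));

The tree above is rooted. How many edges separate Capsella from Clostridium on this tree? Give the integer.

7

The MRCA of Capsella and Clostridium is the node subtending (((Alnus,((Clostridium,Betula),Nomascus)),(Formica,Gallus)),(Capsella,Gorilla)).
From Capsella up to that node: 2 branches. From Clostridium up to the same node: 5 branches. Total: 2 + 5 = 7.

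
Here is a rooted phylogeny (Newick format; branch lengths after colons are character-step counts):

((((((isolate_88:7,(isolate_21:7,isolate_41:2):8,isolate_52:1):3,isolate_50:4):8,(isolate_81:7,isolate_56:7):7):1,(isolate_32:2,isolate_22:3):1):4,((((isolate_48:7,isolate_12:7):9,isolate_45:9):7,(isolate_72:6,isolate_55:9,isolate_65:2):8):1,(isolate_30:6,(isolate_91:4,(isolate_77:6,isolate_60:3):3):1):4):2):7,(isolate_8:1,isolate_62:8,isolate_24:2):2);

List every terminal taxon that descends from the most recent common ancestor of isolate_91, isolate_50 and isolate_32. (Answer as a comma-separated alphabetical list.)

Tracing isolate_91: it sits inside (isolate_91,(isolate_77,isolate_60)).
Tracing isolate_50: it sits inside ((isolate_88,(isolate_21,isolate_41),isolate_52),isolate_50).
Tracing isolate_32: it sits inside (isolate_32,isolate_22).
The smallest clade enclosing all 3 is (((((isolate_88,(isolate_21,isolate_41),isolate_52),isolate_50),(isolate_81,isolate_56)),(isolate_32,isolate_22)),((((isolate_48,isolate_12),isolate_45),(isolate_72,isolate_55,isolate_65)),(isolate_30,(isolate_91,(isolate_77,isolate_60))))); the answer is its 19 terminal taxa in alphabetical order.

isolate_12, isolate_21, isolate_22, isolate_30, isolate_32, isolate_41, isolate_45, isolate_48, isolate_50, isolate_52, isolate_55, isolate_56, isolate_60, isolate_65, isolate_72, isolate_77, isolate_81, isolate_88, isolate_91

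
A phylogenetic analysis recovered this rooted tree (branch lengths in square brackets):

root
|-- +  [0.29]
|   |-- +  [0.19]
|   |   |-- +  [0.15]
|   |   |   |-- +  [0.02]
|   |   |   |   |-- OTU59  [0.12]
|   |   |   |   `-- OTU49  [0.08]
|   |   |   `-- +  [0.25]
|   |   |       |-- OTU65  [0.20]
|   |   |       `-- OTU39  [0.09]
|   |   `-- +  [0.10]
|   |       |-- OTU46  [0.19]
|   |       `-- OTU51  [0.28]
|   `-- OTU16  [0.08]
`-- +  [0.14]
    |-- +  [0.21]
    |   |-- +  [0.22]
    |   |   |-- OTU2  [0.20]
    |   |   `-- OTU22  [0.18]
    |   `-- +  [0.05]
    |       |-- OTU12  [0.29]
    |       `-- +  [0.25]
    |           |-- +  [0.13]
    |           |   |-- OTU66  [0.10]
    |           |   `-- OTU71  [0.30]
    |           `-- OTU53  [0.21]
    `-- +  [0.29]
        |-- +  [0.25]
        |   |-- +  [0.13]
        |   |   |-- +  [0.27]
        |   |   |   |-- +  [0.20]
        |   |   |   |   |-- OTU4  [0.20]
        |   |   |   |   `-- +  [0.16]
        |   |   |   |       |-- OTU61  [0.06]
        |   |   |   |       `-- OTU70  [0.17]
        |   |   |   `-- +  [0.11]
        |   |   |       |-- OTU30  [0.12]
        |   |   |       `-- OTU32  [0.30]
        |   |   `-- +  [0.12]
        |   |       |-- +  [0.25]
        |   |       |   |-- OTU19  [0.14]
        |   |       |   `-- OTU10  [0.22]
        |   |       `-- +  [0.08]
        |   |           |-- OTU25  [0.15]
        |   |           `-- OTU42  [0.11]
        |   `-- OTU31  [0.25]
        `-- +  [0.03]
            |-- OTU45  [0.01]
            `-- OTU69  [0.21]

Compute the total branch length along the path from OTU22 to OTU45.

The path runs OTU22 → … → MRCA → … → OTU45; the MRCA is the node subtending (((OTU2,OTU22),(OTU12,((OTU66,OTU71),OTU53))),(((((OTU4,(OTU61,OTU70)),(OTU30,OTU32)),((OTU19,OTU10),(OTU25,OTU42))),OTU31),(OTU45,OTU69))).
Branch lengths along that path: 0.18 + 0.22 + 0.21 + 0.29 + 0.03 + 0.01 = 0.94.

0.94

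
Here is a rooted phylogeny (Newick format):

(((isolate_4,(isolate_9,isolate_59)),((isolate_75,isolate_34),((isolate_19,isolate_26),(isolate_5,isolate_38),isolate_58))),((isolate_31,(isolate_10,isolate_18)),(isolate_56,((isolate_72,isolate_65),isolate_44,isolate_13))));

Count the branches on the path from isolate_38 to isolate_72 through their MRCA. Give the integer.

The MRCA of isolate_38 and isolate_72 is the root of the tree.
From isolate_38 up to that node: 5 branches. From isolate_72 up to the same node: 5 branches. Total: 5 + 5 = 10.

10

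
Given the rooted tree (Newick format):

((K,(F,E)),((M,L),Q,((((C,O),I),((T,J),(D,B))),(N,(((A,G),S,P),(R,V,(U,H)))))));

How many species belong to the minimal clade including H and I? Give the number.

The MRCA of H and I is the node subtending ((((C,O),I),((T,J),(D,B))),(N,(((A,G),S,P),(R,V,(U,H))))).
That clade contains 16 terminal taxa: A, B, C, D, G, H, I, J, N, O, P, R, S, T, U, V.

16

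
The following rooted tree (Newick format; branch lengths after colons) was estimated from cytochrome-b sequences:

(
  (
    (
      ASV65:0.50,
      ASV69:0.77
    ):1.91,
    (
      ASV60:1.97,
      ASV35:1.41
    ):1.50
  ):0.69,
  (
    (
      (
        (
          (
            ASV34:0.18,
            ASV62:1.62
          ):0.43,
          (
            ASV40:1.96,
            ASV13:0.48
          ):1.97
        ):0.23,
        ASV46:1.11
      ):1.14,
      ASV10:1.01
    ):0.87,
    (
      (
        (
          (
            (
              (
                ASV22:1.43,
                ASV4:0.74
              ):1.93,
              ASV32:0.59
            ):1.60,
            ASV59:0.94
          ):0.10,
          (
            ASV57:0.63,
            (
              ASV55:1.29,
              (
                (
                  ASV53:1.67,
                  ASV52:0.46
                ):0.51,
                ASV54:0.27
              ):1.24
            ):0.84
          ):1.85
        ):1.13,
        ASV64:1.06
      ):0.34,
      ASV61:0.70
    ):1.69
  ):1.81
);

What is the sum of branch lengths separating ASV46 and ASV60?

The path runs ASV46 → … → MRCA → … → ASV60; the MRCA is the root of the tree.
Branch lengths along that path: 1.11 + 1.14 + 0.87 + 1.81 + 0.69 + 1.50 + 1.97 = 9.09.

9.09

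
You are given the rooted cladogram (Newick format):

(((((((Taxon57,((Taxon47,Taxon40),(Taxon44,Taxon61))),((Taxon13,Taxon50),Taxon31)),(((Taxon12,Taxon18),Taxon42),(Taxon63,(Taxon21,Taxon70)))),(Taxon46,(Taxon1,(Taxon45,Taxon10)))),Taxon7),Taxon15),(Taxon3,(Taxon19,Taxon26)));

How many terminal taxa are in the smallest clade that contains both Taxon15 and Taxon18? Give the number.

The MRCA of Taxon15 and Taxon18 is the node subtending ((((((Taxon57,((Taxon47,Taxon40),(Taxon44,Taxon61))),((Taxon13,Taxon50),Taxon31)),(((Taxon12,Taxon18),Taxon42),(Taxon63,(Taxon21,Taxon70)))),(Taxon46,(Taxon1,(Taxon45,Taxon10)))),Taxon7),Taxon15).
That clade contains 20 terminal taxa: Taxon1, Taxon10, Taxon12, Taxon13, Taxon15, Taxon18, Taxon21, Taxon31, Taxon40, Taxon42, Taxon44, Taxon45, Taxon46, Taxon47, Taxon50, Taxon57, Taxon61, Taxon63, Taxon7, Taxon70.

20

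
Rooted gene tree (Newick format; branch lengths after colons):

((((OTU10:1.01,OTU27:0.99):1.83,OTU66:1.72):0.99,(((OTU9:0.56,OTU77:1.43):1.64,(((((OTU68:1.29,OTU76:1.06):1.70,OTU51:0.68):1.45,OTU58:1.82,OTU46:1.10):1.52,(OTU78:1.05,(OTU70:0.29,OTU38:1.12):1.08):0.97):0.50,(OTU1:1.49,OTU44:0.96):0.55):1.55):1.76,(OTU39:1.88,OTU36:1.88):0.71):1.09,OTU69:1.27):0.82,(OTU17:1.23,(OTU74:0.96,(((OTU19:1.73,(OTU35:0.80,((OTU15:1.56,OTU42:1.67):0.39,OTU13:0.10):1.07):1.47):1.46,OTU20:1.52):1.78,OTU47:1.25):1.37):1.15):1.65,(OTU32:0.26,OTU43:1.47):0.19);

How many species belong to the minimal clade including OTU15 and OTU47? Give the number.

The MRCA of OTU15 and OTU47 is the node subtending (((OTU19,(OTU35,((OTU15,OTU42),OTU13))),OTU20),OTU47).
That clade contains 7 terminal taxa: OTU13, OTU15, OTU19, OTU20, OTU35, OTU42, OTU47.

7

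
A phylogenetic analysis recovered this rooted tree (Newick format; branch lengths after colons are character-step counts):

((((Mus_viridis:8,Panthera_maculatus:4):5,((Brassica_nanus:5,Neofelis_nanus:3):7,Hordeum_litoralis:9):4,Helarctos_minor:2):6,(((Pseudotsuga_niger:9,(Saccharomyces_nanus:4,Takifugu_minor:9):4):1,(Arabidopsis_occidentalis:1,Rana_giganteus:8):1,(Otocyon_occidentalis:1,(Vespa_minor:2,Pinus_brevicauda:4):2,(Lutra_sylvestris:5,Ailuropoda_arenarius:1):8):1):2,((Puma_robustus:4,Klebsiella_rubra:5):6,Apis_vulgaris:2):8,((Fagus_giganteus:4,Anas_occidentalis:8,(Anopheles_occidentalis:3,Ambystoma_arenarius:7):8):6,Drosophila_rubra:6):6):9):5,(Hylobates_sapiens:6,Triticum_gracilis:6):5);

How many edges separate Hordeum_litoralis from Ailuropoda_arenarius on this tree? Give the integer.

The MRCA of Hordeum_litoralis and Ailuropoda_arenarius is the node subtending (((Mus_viridis,Panthera_maculatus),((Brassica_nanus,Neofelis_nanus),Hordeum_litoralis),Helarctos_minor),(((Pseudotsuga_niger,(Saccharomyces_nanus,Takifugu_minor)),(Arabidopsis_occidentalis,Rana_giganteus),(Otocyon_occidentalis,(Vespa_minor,Pinus_brevicauda),(Lutra_sylvestris,Ailuropoda_arenarius))),((Puma_robustus,Klebsiella_rubra),Apis_vulgaris),((Fagus_giganteus,Anas_occidentalis,(Anopheles_occidentalis,Ambystoma_arenarius)),Drosophila_rubra))).
From Hordeum_litoralis up to that node: 3 branches. From Ailuropoda_arenarius up to the same node: 5 branches. Total: 3 + 5 = 8.

8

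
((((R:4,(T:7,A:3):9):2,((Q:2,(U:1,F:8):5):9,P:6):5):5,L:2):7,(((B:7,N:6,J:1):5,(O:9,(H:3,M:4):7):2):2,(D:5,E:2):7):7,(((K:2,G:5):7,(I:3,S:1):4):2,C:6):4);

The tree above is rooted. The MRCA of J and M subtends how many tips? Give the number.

6

The MRCA of J and M is the node subtending ((B,N,J),(O,(H,M))).
That clade contains 6 terminal taxa: B, H, J, M, N, O.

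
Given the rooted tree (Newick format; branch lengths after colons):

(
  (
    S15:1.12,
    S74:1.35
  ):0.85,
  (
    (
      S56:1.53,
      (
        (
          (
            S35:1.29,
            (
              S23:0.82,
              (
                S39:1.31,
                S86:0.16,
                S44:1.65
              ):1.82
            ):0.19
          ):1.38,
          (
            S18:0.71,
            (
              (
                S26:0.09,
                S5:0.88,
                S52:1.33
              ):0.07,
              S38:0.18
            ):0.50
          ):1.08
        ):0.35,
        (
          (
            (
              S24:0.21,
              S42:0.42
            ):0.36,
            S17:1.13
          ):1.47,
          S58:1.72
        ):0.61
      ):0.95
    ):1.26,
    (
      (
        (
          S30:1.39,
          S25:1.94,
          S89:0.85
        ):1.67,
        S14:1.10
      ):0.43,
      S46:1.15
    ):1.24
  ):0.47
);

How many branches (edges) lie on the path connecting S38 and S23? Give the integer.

The MRCA of S38 and S23 is the node subtending ((S35,(S23,(S39,S86,S44))),(S18,((S26,S5,S52),S38))).
From S38 up to that node: 3 branches. From S23 up to the same node: 3 branches. Total: 3 + 3 = 6.

6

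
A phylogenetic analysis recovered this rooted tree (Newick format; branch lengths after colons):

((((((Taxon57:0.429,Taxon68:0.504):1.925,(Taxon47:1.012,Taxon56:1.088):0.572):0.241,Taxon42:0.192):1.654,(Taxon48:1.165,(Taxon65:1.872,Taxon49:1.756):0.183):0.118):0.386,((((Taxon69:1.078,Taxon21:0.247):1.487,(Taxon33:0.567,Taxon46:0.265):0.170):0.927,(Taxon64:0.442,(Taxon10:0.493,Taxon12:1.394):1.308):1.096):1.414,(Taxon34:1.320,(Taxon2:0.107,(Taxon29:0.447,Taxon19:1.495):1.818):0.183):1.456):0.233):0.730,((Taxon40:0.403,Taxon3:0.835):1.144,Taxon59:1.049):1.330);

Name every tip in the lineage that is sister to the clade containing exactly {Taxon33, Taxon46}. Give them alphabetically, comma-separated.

Taxon21, Taxon69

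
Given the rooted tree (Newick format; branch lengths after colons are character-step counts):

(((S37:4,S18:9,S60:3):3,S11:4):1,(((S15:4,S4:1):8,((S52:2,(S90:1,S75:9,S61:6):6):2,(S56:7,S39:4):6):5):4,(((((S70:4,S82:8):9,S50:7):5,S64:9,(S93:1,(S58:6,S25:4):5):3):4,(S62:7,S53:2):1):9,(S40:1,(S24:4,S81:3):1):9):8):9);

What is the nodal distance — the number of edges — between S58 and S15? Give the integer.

The MRCA of S58 and S15 is the node subtending (((S15,S4),((S52,(S90,S75,S61)),(S56,S39))),(((((S70,S82),S50),S64,(S93,(S58,S25))),(S62,S53)),(S40,(S24,S81)))).
From S58 up to that node: 6 branches. From S15 up to the same node: 3 branches. Total: 6 + 3 = 9.

9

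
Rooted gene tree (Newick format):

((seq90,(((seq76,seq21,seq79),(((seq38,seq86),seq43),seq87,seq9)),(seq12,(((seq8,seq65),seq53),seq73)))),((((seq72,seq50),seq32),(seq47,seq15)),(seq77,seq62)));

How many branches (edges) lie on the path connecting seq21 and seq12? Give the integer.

The MRCA of seq21 and seq12 is the node subtending (((seq76,seq21,seq79),(((seq38,seq86),seq43),seq87,seq9)),(seq12,(((seq8,seq65),seq53),seq73))).
From seq21 up to that node: 3 branches. From seq12 up to the same node: 2 branches. Total: 3 + 2 = 5.

5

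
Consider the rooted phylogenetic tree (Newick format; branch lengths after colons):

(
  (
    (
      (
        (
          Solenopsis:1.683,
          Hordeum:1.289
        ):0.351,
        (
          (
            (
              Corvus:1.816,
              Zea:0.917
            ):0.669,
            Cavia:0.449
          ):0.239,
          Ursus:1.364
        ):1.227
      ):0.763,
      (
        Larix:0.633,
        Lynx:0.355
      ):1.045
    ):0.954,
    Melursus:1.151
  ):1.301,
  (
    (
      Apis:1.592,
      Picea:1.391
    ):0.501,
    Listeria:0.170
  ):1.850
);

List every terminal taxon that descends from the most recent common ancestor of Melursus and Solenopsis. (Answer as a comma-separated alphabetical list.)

Tracing Melursus: it sits inside ((((Solenopsis,Hordeum),(((Corvus,Zea),Cavia),Ursus)),(Larix,Lynx)),Melursus).
Tracing Solenopsis: it sits inside (Solenopsis,Hordeum).
The smallest clade enclosing both is ((((Solenopsis,Hordeum),(((Corvus,Zea),Cavia),Ursus)),(Larix,Lynx)),Melursus); the answer is its 9 terminal taxa in alphabetical order.

Cavia, Corvus, Hordeum, Larix, Lynx, Melursus, Solenopsis, Ursus, Zea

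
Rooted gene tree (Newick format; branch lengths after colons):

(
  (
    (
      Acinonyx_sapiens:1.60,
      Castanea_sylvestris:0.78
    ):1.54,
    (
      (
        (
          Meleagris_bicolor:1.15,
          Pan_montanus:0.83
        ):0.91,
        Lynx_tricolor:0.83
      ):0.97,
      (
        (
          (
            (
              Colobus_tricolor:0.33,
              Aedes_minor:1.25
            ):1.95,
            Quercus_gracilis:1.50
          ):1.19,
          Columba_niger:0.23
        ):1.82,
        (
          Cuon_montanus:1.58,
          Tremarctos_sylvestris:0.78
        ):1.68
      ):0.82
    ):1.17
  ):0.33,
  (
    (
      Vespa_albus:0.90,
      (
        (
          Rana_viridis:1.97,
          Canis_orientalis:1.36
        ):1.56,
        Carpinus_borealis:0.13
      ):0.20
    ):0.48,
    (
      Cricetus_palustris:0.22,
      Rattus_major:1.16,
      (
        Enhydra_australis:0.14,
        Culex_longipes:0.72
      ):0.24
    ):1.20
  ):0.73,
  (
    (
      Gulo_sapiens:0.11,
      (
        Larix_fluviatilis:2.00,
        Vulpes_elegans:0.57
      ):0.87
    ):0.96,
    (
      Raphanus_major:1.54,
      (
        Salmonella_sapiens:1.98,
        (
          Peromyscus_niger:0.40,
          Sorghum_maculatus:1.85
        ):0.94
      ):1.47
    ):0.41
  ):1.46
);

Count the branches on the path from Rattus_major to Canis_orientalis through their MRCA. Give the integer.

6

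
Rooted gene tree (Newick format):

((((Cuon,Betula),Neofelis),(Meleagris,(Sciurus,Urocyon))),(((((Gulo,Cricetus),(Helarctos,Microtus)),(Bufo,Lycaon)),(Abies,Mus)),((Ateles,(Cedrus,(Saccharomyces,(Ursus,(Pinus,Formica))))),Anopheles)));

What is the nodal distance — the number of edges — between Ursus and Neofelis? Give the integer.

10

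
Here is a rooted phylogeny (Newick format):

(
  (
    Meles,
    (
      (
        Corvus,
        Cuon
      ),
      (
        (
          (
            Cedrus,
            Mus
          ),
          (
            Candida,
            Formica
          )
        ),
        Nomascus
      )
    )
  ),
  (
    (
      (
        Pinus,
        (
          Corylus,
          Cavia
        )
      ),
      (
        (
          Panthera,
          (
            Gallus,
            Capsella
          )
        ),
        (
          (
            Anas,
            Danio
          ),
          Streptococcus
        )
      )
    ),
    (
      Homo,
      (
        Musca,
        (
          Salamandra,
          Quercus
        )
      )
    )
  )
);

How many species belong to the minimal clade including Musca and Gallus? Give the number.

The MRCA of Musca and Gallus is the node subtending (((Pinus,(Corylus,Cavia)),((Panthera,(Gallus,Capsella)),((Anas,Danio),Streptococcus))),(Homo,(Musca,(Salamandra,Quercus)))).
That clade contains 13 terminal taxa: Anas, Capsella, Cavia, Corylus, Danio, Gallus, Homo, Musca, Panthera, Pinus, Quercus, Salamandra, Streptococcus.

13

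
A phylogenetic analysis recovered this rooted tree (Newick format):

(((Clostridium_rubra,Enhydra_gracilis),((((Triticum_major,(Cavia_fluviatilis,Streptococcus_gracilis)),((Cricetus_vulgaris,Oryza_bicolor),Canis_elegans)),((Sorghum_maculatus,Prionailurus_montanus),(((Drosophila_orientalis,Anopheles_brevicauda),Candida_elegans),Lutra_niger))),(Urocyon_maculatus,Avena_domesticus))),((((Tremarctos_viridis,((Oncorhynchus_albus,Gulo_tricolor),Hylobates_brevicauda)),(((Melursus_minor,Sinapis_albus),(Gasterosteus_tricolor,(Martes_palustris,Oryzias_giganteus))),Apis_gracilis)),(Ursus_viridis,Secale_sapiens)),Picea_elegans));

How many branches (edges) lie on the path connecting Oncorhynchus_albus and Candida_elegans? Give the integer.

The MRCA of Oncorhynchus_albus and Candida_elegans is the root of the tree.
From Oncorhynchus_albus up to that node: 7 branches. From Candida_elegans up to the same node: 7 branches. Total: 7 + 7 = 14.

14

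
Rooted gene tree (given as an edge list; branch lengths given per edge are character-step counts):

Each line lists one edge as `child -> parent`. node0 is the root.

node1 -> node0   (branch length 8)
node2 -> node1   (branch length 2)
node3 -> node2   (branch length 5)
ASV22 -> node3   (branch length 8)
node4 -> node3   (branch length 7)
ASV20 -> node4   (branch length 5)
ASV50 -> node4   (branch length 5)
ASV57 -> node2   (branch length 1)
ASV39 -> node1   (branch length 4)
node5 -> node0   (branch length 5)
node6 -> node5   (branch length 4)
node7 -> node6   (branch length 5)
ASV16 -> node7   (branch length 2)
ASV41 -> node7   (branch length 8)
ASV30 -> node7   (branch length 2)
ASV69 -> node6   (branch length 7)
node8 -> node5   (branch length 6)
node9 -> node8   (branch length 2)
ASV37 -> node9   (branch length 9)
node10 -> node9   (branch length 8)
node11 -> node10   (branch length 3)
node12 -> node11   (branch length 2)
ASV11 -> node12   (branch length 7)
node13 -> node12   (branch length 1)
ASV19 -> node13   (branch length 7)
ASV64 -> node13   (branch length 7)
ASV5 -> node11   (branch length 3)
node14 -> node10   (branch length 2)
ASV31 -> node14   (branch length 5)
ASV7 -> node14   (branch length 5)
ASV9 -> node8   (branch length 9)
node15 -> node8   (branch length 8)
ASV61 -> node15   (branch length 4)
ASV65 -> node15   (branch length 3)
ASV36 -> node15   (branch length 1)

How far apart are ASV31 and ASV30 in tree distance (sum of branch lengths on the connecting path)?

The path runs ASV31 → … → MRCA → … → ASV30; the MRCA is the node subtending (((ASV16,ASV41,ASV30),ASV69),((ASV37,(((ASV11,(ASV19,ASV64)),ASV5),(ASV31,ASV7))),ASV9,(ASV61,ASV65,ASV36))).
Branch lengths along that path: 5 + 2 + 8 + 2 + 6 + 4 + 5 + 2 = 34.

34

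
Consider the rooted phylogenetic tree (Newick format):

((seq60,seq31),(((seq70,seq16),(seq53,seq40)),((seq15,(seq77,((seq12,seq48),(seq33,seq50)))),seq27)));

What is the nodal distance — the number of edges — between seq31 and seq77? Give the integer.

7

The MRCA of seq31 and seq77 is the root of the tree.
From seq31 up to that node: 2 branches. From seq77 up to the same node: 5 branches. Total: 2 + 5 = 7.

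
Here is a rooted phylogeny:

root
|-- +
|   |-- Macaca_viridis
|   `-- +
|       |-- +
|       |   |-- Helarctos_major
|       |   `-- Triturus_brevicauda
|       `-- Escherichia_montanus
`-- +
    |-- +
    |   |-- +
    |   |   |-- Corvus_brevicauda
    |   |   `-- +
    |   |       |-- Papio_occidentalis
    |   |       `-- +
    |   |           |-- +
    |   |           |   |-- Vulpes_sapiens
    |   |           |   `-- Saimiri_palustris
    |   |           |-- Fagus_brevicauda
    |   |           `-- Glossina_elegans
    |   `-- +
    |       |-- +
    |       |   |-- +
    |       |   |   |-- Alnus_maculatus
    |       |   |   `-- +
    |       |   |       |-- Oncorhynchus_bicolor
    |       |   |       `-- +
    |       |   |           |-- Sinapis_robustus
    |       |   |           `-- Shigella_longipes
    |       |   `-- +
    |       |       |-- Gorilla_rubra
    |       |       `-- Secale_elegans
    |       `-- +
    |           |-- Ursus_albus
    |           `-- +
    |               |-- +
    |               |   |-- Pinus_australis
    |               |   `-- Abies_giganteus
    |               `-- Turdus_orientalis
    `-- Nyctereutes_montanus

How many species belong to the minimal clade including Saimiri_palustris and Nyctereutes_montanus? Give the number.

The MRCA of Saimiri_palustris and Nyctereutes_montanus is the node subtending (((Corvus_brevicauda,(Papio_occidentalis,((Vulpes_sapiens,Saimiri_palustris),Fagus_brevicauda,Glossina_elegans))),(((Alnus_maculatus,(Oncorhynchus_bicolor,(Sinapis_robustus,Shigella_longipes))),(Gorilla_rubra,Secale_elegans)),(Ursus_albus,((Pinus_australis,Abies_giganteus),Turdus_orientalis)))),Nyctereutes_montanus).
That clade contains 17 terminal taxa: Abies_giganteus, Alnus_maculatus, Corvus_brevicauda, Fagus_brevicauda, Glossina_elegans, Gorilla_rubra, Nyctereutes_montanus, Oncorhynchus_bicolor, Papio_occidentalis, Pinus_australis, Saimiri_palustris, Secale_elegans, Shigella_longipes, Sinapis_robustus, Turdus_orientalis, Ursus_albus, Vulpes_sapiens.

17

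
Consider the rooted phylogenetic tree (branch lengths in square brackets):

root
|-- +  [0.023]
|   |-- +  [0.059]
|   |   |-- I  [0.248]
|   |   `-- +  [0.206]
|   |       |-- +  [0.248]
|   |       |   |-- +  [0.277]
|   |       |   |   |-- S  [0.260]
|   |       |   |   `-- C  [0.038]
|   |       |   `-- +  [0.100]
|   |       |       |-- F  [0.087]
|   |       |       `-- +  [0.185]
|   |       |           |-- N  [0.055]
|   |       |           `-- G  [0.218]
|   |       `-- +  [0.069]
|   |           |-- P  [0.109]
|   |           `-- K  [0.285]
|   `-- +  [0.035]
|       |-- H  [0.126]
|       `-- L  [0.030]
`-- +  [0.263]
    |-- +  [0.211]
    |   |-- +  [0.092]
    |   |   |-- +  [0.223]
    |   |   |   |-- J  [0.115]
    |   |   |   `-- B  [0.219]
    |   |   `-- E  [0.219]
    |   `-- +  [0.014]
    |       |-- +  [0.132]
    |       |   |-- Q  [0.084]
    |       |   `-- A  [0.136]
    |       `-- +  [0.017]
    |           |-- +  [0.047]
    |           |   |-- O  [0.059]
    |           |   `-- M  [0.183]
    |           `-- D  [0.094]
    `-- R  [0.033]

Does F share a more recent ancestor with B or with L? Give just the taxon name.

L

The MRCA of F and L subtends ((I,(((S,C),(F,(N,G))),(P,K))),(H,L)) (10 taxa).
The MRCA of F and B is the root, subtending the entire tree (19 taxa).
The first is nested inside the second, so F shares a more recent common ancestor with L.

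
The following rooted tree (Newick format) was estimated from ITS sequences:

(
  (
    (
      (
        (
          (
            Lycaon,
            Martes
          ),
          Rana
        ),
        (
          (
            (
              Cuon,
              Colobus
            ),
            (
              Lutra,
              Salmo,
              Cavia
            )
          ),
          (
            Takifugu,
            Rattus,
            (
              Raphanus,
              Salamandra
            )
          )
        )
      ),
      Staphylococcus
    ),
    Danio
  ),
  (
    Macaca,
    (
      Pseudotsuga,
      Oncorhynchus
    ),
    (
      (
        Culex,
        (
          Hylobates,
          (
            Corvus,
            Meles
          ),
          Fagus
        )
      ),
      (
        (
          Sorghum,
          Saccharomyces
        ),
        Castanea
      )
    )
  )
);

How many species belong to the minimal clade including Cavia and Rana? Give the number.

The MRCA of Cavia and Rana is the node subtending (((Lycaon,Martes),Rana),(((Cuon,Colobus),(Lutra,Salmo,Cavia)),(Takifugu,Rattus,(Raphanus,Salamandra)))).
That clade contains 12 terminal taxa: Cavia, Colobus, Cuon, Lutra, Lycaon, Martes, Rana, Raphanus, Rattus, Salamandra, Salmo, Takifugu.

12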